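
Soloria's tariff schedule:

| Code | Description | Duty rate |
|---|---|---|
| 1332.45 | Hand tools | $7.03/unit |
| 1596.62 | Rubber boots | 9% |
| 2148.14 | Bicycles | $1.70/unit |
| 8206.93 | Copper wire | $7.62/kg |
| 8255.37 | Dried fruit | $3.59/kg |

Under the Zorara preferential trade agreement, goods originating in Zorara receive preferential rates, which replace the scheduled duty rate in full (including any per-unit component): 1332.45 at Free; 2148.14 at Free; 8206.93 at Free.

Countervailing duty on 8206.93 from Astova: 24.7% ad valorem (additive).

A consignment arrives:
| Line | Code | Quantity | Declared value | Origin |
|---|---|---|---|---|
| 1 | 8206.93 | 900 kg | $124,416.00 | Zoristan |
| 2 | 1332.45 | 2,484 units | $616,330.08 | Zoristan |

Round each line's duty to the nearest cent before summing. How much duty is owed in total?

Line 1 (8206.93, Zoristan, 900 kg, $124,416.00):
Base rate for 8206.93 is $7.62/kg.
8206.93 has an FTA preferential rate, but origin Zoristan is not Zorara; base rate stands.
The additional-duty order on 8206.93 targets Astova, not Zoristan; it does not apply.
Duty = 900 × $7.62 = $6,858.00.
Line 2 (1332.45, Zoristan, 2,484 units, $616,330.08):
Base rate for 1332.45 is $7.03/unit.
1332.45 has an FTA preferential rate, but origin Zoristan is not Zorara; base rate stands.
Duty = 2,484 × $7.03 = $17,462.52.
Total = $6,858.00 + $17,462.52 = $24,320.52.

$24,320.52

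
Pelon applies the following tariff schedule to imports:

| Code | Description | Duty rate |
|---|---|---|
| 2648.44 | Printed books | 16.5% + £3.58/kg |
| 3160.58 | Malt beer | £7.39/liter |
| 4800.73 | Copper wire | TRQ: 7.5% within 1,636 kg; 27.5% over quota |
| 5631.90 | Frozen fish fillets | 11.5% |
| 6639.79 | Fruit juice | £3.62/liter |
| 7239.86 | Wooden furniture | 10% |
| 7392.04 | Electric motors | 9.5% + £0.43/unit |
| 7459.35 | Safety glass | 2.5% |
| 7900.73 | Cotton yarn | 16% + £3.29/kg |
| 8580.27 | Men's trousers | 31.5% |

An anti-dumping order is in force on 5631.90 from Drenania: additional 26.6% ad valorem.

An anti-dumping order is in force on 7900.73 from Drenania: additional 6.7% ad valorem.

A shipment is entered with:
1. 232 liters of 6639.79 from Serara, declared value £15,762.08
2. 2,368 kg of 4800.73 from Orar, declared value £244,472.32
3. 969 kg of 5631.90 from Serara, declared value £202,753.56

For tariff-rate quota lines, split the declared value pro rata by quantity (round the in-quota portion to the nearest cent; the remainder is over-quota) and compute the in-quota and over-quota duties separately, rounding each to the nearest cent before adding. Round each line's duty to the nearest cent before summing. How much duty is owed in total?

£57,606.26

Line 1 (6639.79, Serara, 232 liters, £15,762.08):
Base rate for 6639.79 is £3.62/liter.
Duty = 232 × £3.62 = £839.84.
Line 2 (4800.73, Orar, 2,368 kg, £244,472.32):
Code 4800.73 is under a tariff-rate quota (threshold 1,636 kg). In-quota: 1,636 kg at 7.5%; over-quota: 732 kg at 27.5%.
Pro-rata value split: in-quota = £244,472.32 × 1,636/2,368 = £168,900.64; over-quota = £244,472.32 − £168,900.64 = £75,571.68.
In-quota duty = £168,900.64 × 7.5% = £12,667.55. Over-quota duty = £75,571.68 × 27.5% = £20,782.21.
Line duty = £12,667.55 + £20,782.21 = £33,449.76.
Line 3 (5631.90, Serara, 969 kg, £202,753.56):
Base rate for 5631.90 is 11.5%.
The additional-duty order on 5631.90 targets Drenania, not Serara; it does not apply.
Duty = £202,753.56 × 11.5% = £23,316.66.
Total = £839.84 + £33,449.76 + £23,316.66 = £57,606.26.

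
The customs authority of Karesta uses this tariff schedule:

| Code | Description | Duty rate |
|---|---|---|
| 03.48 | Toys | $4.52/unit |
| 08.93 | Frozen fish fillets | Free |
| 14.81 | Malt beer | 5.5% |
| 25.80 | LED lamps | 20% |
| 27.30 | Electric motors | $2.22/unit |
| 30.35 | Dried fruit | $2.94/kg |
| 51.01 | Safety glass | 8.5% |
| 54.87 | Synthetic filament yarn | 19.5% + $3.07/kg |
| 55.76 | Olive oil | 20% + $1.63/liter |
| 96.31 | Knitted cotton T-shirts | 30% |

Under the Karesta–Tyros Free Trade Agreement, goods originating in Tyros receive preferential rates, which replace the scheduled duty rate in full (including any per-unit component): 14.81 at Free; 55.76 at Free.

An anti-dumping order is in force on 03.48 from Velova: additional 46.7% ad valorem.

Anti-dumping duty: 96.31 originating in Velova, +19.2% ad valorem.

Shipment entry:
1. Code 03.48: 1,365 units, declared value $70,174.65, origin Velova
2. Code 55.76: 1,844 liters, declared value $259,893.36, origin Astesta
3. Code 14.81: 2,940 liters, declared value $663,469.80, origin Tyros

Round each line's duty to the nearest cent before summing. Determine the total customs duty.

Line 1 (03.48, Velova, 1,365 units, $70,174.65):
Base rate for 03.48 is $4.52/unit.
Additional duty on 03.48 from Velova: +46.7% ad valorem. Applied ad valorem rate = 46.7%.
Duty = $70,174.65 × 46.7% + 1,365 × $4.52 = $38,941.36.
Line 2 (55.76, Astesta, 1,844 liters, $259,893.36):
Base rate for 55.76 is 20% + $1.63/liter.
55.76 has an FTA preferential rate, but origin Astesta is not Tyros; base rate stands.
Duty = $259,893.36 × 20% + 1,844 × $1.63 = $54,984.39.
Line 3 (14.81, Tyros, 2,940 liters, $663,469.80):
Base rate for 14.81 is 5.5%.
Origin Tyros qualifies under the Karesta–Tyros agreement and 14.81 is covered: preferential rate Free applies instead.
Duty = $663,469.80 × 0% = $0.00.
Total = $38,941.36 + $54,984.39 + $0.00 = $93,925.75.

$93,925.75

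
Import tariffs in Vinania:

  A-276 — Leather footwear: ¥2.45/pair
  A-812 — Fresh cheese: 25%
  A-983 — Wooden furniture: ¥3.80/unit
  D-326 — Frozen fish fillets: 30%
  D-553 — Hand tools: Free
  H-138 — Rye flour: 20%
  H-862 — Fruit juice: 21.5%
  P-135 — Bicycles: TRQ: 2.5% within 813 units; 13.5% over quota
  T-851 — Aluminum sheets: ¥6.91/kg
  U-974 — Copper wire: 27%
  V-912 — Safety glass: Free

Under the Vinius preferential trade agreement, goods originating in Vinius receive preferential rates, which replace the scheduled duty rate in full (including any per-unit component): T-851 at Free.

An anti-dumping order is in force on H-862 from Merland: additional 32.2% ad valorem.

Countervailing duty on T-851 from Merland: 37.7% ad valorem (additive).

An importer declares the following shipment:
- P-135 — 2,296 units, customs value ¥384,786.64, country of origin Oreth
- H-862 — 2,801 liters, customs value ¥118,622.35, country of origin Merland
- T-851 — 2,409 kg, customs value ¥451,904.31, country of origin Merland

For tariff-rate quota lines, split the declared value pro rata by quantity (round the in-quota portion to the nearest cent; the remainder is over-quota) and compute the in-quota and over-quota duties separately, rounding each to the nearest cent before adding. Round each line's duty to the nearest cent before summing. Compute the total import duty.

Line 1 (P-135, Oreth, 2,296 units, ¥384,786.64):
Code P-135 is under a tariff-rate quota (threshold 813 units). In-quota: 813 units at 2.5%; over-quota: 1,483 units at 13.5%.
Pro-rata value split: in-quota = ¥384,786.64 × 813/2,296 = ¥136,250.67; over-quota = ¥384,786.64 − ¥136,250.67 = ¥248,535.97.
In-quota duty = ¥136,250.67 × 2.5% = ¥3,406.27. Over-quota duty = ¥248,535.97 × 13.5% = ¥33,552.36.
Line duty = ¥3,406.27 + ¥33,552.36 = ¥36,958.63.
Line 2 (H-862, Merland, 2,801 liters, ¥118,622.35):
Base rate for H-862 is 21.5%.
Additional duty on H-862 from Merland: +32.2%. Applied ad valorem rate: 21.5% + 32.2% = 53.7%.
Duty = ¥118,622.35 × 53.7% = ¥63,700.20.
Line 3 (T-851, Merland, 2,409 kg, ¥451,904.31):
Base rate for T-851 is ¥6.91/kg.
T-851 has an FTA preferential rate, but origin Merland is not Vinius; base rate stands.
Additional duty on T-851 from Merland: +37.7% ad valorem. Applied ad valorem rate = 37.7%.
Duty = ¥451,904.31 × 37.7% + 2,409 × ¥6.91 = ¥187,014.11.
Total = ¥36,958.63 + ¥63,700.20 + ¥187,014.11 = ¥287,672.94.

¥287,672.94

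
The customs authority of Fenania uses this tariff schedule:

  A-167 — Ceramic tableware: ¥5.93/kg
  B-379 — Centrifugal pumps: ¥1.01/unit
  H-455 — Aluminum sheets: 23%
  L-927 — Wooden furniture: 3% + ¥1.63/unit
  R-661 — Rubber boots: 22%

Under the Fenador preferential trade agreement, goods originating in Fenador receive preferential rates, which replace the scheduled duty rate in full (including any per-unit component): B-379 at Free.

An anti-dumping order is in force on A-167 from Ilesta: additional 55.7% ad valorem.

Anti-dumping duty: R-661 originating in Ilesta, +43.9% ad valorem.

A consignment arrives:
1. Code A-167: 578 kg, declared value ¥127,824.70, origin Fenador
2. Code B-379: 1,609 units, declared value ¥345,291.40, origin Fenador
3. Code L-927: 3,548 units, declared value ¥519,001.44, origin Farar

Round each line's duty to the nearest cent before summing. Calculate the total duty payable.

Line 1 (A-167, Fenador, 578 kg, ¥127,824.70):
Base rate for A-167 is ¥5.93/kg.
Origin Fenador is the FTA partner but A-167 is not on the preference list; base rate stands.
The additional-duty order on A-167 targets Ilesta, not Fenador; it does not apply.
Duty = 578 × ¥5.93 = ¥3,427.54.
Line 2 (B-379, Fenador, 1,609 units, ¥345,291.40):
Base rate for B-379 is ¥1.01/unit.
Origin Fenador qualifies under the Fenania–Fenador agreement and B-379 is covered: preferential rate Free applies instead.
Duty = ¥345,291.40 × 0% = ¥0.00.
Line 3 (L-927, Farar, 3,548 units, ¥519,001.44):
Base rate for L-927 is 3% + ¥1.63/unit.
Duty = ¥519,001.44 × 3% + 3,548 × ¥1.63 = ¥21,353.28.
Total = ¥3,427.54 + ¥0.00 + ¥21,353.28 = ¥24,780.82.

¥24,780.82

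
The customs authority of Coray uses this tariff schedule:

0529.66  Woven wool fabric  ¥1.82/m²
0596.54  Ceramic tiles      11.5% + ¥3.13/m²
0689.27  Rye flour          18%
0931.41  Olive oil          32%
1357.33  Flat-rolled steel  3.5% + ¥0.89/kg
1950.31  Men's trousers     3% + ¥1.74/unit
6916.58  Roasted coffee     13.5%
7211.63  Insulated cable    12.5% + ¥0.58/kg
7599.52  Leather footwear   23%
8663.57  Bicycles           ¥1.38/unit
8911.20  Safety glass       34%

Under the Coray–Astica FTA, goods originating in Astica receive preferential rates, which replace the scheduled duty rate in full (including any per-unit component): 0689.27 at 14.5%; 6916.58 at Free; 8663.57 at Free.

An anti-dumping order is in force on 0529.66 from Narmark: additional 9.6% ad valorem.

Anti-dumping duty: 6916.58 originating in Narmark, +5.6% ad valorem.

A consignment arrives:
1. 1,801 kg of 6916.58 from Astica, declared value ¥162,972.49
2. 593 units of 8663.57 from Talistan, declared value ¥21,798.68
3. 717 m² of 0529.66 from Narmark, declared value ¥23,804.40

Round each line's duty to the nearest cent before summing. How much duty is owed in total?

Line 1 (6916.58, Astica, 1,801 kg, ¥162,972.49):
Base rate for 6916.58 is 13.5%.
Origin Astica qualifies under the Coray–Astica agreement and 6916.58 is covered: preferential rate Free applies instead.
The additional-duty order on 6916.58 targets Narmark, not Astica; it does not apply.
Duty = ¥162,972.49 × 0% = ¥0.00.
Line 2 (8663.57, Talistan, 593 units, ¥21,798.68):
Base rate for 8663.57 is ¥1.38/unit.
8663.57 has an FTA preferential rate, but origin Talistan is not Astica; base rate stands.
Duty = 593 × ¥1.38 = ¥818.34.
Line 3 (0529.66, Narmark, 717 m², ¥23,804.40):
Base rate for 0529.66 is ¥1.82/m².
Additional duty on 0529.66 from Narmark: +9.6% ad valorem. Applied ad valorem rate = 9.6%.
Duty = ¥23,804.40 × 9.6% + 717 × ¥1.82 = ¥3,590.16.
Total = ¥0.00 + ¥818.34 + ¥3,590.16 = ¥4,408.50.

¥4,408.50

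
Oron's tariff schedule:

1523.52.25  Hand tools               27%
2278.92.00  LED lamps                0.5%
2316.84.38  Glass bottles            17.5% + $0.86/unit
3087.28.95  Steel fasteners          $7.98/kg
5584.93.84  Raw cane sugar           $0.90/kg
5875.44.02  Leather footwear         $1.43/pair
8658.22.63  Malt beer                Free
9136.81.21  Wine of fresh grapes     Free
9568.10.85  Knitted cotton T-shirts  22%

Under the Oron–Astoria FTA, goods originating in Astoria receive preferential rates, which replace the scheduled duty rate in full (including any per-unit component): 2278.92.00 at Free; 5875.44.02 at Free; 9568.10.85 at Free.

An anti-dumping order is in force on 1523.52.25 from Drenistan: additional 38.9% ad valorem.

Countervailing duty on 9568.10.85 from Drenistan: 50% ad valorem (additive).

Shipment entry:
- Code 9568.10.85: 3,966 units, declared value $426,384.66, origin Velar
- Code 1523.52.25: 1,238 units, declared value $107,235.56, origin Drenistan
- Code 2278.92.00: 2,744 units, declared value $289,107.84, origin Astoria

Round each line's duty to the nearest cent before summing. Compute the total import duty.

$164,472.86

Line 1 (9568.10.85, Velar, 3,966 units, $426,384.66):
Base rate for 9568.10.85 is 22%.
9568.10.85 has an FTA preferential rate, but origin Velar is not Astoria; base rate stands.
The additional-duty order on 9568.10.85 targets Drenistan, not Velar; it does not apply.
Duty = $426,384.66 × 22% = $93,804.63.
Line 2 (1523.52.25, Drenistan, 1,238 units, $107,235.56):
Base rate for 1523.52.25 is 27%.
Additional duty on 1523.52.25 from Drenistan: +38.9%. Applied ad valorem rate: 27% + 38.9% = 65.9%.
Duty = $107,235.56 × 65.9% = $70,668.23.
Line 3 (2278.92.00, Astoria, 2,744 units, $289,107.84):
Base rate for 2278.92.00 is 0.5%.
Origin Astoria qualifies under the Oron–Astoria agreement and 2278.92.00 is covered: preferential rate Free applies instead.
Duty = $289,107.84 × 0% = $0.00.
Total = $93,804.63 + $70,668.23 + $0.00 = $164,472.86.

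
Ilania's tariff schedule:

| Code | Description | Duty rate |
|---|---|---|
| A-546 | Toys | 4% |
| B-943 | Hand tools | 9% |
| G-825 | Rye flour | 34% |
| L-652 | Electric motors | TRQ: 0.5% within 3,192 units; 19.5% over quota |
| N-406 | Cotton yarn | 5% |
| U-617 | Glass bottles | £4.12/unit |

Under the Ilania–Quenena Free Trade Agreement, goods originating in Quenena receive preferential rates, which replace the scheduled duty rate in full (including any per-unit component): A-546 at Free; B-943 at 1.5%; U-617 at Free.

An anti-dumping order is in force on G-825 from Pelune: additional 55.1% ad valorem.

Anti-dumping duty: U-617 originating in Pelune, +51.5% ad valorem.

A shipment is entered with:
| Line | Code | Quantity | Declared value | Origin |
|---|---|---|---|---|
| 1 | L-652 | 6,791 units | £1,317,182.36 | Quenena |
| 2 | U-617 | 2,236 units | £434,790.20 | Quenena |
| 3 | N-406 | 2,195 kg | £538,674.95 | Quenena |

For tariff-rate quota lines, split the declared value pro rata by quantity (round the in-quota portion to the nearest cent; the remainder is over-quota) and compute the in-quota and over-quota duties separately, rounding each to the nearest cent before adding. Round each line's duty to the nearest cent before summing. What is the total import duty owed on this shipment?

Line 1 (L-652, Quenena, 6,791 units, £1,317,182.36):
Code L-652 is under a tariff-rate quota (threshold 3,192 units). In-quota: 3,192 units at 0.5%; over-quota: 3,599 units at 19.5%.
Pro-rata value split: in-quota = £1,317,182.36 × 3,192/6,791 = £619,120.32; over-quota = £1,317,182.36 − £619,120.32 = £698,062.04.
In-quota duty = £619,120.32 × 0.5% = £3,095.60. Over-quota duty = £698,062.04 × 19.5% = £136,122.10.
Line duty = £3,095.60 + £136,122.10 = £139,217.70.
Line 2 (U-617, Quenena, 2,236 units, £434,790.20):
Base rate for U-617 is £4.12/unit.
Origin Quenena qualifies under the Ilania–Quenena agreement and U-617 is covered: preferential rate Free applies instead.
The additional-duty order on U-617 targets Pelune, not Quenena; it does not apply.
Duty = £434,790.20 × 0% = £0.00.
Line 3 (N-406, Quenena, 2,195 kg, £538,674.95):
Base rate for N-406 is 5%.
Origin Quenena is the FTA partner but N-406 is not on the preference list; base rate stands.
Duty = £538,674.95 × 5% = £26,933.75.
Total = £139,217.70 + £0.00 + £26,933.75 = £166,151.45.

£166,151.45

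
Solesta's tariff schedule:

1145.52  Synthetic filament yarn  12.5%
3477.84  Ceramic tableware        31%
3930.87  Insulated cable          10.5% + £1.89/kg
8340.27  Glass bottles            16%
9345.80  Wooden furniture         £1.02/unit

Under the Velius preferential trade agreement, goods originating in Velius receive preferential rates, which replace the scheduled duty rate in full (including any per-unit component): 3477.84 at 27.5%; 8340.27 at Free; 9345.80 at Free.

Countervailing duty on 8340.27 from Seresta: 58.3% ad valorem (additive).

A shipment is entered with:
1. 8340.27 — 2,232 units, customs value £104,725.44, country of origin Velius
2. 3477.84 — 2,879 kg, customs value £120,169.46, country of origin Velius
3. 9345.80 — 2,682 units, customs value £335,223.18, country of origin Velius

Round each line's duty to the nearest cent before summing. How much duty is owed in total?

£33,046.60

Line 1 (8340.27, Velius, 2,232 units, £104,725.44):
Base rate for 8340.27 is 16%.
Origin Velius qualifies under the Solesta–Velius agreement and 8340.27 is covered: preferential rate Free applies instead.
The additional-duty order on 8340.27 targets Seresta, not Velius; it does not apply.
Duty = £104,725.44 × 0% = £0.00.
Line 2 (3477.84, Velius, 2,879 kg, £120,169.46):
Base rate for 3477.84 is 31%.
Origin Velius qualifies under the Solesta–Velius agreement and 3477.84 is covered: preferential rate 27.5% applies instead.
Duty = £120,169.46 × 27.5% = £33,046.60.
Line 3 (9345.80, Velius, 2,682 units, £335,223.18):
Base rate for 9345.80 is £1.02/unit.
Origin Velius qualifies under the Solesta–Velius agreement and 9345.80 is covered: preferential rate Free applies instead.
Duty = £335,223.18 × 0% = £0.00.
Total = £0.00 + £33,046.60 + £0.00 = £33,046.60.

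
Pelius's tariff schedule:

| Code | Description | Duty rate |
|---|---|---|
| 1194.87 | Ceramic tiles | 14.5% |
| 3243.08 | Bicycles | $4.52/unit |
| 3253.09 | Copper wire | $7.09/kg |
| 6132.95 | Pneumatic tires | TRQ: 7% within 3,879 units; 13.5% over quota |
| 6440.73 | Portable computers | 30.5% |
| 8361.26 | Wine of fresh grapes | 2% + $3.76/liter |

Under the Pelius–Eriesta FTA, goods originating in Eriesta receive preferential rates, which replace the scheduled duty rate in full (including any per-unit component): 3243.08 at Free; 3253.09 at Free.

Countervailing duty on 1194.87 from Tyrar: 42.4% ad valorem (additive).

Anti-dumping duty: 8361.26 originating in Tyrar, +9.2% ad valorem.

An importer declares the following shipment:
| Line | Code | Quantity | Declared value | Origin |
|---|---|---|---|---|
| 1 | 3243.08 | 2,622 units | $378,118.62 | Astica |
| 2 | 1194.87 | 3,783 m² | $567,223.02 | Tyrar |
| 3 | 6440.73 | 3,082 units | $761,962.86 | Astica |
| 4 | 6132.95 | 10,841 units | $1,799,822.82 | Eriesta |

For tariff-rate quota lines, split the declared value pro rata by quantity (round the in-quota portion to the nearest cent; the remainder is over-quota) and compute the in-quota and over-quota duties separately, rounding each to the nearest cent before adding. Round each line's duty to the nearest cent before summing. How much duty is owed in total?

Line 1 (3243.08, Astica, 2,622 units, $378,118.62):
Base rate for 3243.08 is $4.52/unit.
3243.08 has an FTA preferential rate, but origin Astica is not Eriesta; base rate stands.
Duty = 2,622 × $4.52 = $11,851.44.
Line 2 (1194.87, Tyrar, 3,783 m², $567,223.02):
Base rate for 1194.87 is 14.5%.
Additional duty on 1194.87 from Tyrar: +42.4%. Applied ad valorem rate: 14.5% + 42.4% = 56.9%.
Duty = $567,223.02 × 56.9% = $322,749.90.
Line 3 (6440.73, Astica, 3,082 units, $761,962.86):
Base rate for 6440.73 is 30.5%.
Duty = $761,962.86 × 30.5% = $232,398.67.
Line 4 (6132.95, Eriesta, 10,841 units, $1,799,822.82):
Code 6132.95 is under a tariff-rate quota (threshold 3,879 units). In-quota: 3,879 units at 7%; over-quota: 6,962 units at 13.5%.
Pro-rata value split: in-quota = $1,799,822.82 × 3,879/10,841 = $643,991.58; over-quota = $1,799,822.82 − $643,991.58 = $1,155,831.24.
In-quota duty = $643,991.58 × 7% = $45,079.41. Over-quota duty = $1,155,831.24 × 13.5% = $156,037.22.
Line duty = $45,079.41 + $156,037.22 = $201,116.63.
Total = $11,851.44 + $322,749.90 + $232,398.67 + $201,116.63 = $768,116.64.

$768,116.64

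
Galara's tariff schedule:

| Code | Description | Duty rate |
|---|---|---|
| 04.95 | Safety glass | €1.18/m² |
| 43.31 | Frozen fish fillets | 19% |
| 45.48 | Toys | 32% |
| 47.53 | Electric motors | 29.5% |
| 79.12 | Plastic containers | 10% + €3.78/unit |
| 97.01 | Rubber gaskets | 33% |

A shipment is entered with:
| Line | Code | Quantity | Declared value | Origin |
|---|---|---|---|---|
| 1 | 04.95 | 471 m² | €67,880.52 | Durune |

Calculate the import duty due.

Line 1 (04.95, Durune, 471 m², €67,880.52):
Base rate for 04.95 is €1.18/m².
Duty = 471 × €1.18 = €555.78.

€555.78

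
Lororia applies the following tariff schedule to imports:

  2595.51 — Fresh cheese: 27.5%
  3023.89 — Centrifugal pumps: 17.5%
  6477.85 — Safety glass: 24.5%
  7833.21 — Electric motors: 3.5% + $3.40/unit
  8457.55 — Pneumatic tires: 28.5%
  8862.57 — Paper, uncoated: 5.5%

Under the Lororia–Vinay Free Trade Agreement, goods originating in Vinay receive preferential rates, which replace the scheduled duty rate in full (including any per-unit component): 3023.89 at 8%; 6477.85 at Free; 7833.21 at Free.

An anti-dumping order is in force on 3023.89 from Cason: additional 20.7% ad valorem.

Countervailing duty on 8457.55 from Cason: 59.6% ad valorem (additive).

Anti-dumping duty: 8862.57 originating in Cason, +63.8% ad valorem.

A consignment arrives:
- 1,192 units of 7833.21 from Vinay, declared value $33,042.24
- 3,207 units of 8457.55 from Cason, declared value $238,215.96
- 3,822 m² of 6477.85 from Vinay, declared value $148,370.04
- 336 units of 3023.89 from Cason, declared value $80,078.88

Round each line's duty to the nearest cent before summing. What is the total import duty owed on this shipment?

$240,458.39

Line 1 (7833.21, Vinay, 1,192 units, $33,042.24):
Base rate for 7833.21 is 3.5% + $3.40/unit.
Origin Vinay qualifies under the Lororia–Vinay agreement and 7833.21 is covered: preferential rate Free applies instead.
Duty = $33,042.24 × 0% = $0.00.
Line 2 (8457.55, Cason, 3,207 units, $238,215.96):
Base rate for 8457.55 is 28.5%.
Additional duty on 8457.55 from Cason: +59.6%. Applied ad valorem rate: 28.5% + 59.6% = 88.1%.
Duty = $238,215.96 × 88.1% = $209,868.26.
Line 3 (6477.85, Vinay, 3,822 m², $148,370.04):
Base rate for 6477.85 is 24.5%.
Origin Vinay qualifies under the Lororia–Vinay agreement and 6477.85 is covered: preferential rate Free applies instead.
Duty = $148,370.04 × 0% = $0.00.
Line 4 (3023.89, Cason, 336 units, $80,078.88):
Base rate for 3023.89 is 17.5%.
3023.89 has an FTA preferential rate, but origin Cason is not Vinay; base rate stands.
Additional duty on 3023.89 from Cason: +20.7%. Applied ad valorem rate: 17.5% + 20.7% = 38.2%.
Duty = $80,078.88 × 38.2% = $30,590.13.
Total = $0.00 + $209,868.26 + $0.00 + $30,590.13 = $240,458.39.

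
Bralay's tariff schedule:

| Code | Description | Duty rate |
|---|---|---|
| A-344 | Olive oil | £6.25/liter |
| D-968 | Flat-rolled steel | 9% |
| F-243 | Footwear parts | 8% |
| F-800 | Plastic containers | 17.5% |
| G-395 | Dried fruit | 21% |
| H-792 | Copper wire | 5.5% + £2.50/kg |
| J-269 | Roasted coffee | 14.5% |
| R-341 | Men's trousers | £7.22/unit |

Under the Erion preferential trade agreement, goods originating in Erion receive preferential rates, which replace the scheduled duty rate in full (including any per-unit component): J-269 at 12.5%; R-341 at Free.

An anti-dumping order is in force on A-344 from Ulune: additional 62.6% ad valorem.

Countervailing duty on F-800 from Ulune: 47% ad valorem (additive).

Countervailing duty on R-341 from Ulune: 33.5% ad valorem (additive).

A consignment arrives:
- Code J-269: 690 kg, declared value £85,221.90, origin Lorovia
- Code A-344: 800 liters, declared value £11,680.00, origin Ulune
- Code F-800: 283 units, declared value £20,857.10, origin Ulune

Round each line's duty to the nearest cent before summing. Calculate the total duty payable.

Line 1 (J-269, Lorovia, 690 kg, £85,221.90):
Base rate for J-269 is 14.5%.
J-269 has an FTA preferential rate, but origin Lorovia is not Erion; base rate stands.
Duty = £85,221.90 × 14.5% = £12,357.18.
Line 2 (A-344, Ulune, 800 liters, £11,680.00):
Base rate for A-344 is £6.25/liter.
Additional duty on A-344 from Ulune: +62.6% ad valorem. Applied ad valorem rate = 62.6%.
Duty = £11,680.00 × 62.6% + 800 × £6.25 = £12,311.68.
Line 3 (F-800, Ulune, 283 units, £20,857.10):
Base rate for F-800 is 17.5%.
Additional duty on F-800 from Ulune: +47%. Applied ad valorem rate: 17.5% + 47% = 64.5%.
Duty = £20,857.10 × 64.5% = £13,452.83.
Total = £12,357.18 + £12,311.68 + £13,452.83 = £38,121.69.

£38,121.69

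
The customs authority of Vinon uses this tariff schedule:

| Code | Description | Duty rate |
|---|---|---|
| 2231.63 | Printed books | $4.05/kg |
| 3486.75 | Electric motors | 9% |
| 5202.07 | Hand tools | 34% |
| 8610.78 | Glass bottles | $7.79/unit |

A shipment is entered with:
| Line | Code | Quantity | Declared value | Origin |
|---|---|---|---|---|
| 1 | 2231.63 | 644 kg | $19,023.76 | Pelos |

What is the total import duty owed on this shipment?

Line 1 (2231.63, Pelos, 644 kg, $19,023.76):
Base rate for 2231.63 is $4.05/kg.
Duty = 644 × $4.05 = $2,608.20.

$2,608.20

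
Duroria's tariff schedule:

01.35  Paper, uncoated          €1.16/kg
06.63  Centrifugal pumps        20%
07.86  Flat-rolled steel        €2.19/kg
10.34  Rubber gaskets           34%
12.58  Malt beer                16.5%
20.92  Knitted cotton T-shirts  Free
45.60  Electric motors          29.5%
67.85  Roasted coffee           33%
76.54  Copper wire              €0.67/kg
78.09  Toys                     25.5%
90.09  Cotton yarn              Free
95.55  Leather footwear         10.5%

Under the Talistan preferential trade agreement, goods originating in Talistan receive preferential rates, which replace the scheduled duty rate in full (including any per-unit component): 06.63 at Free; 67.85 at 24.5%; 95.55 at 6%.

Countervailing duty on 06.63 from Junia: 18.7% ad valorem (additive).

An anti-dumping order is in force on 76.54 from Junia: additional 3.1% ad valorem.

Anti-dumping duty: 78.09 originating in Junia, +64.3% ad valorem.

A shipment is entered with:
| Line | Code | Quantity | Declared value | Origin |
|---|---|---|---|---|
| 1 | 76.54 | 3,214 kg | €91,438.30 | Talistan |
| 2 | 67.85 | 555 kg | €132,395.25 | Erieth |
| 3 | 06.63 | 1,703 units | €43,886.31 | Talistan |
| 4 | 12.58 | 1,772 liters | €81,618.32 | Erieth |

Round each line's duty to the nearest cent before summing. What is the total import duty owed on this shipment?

€59,310.83

Line 1 (76.54, Talistan, 3,214 kg, €91,438.30):
Base rate for 76.54 is €0.67/kg.
Origin Talistan is the FTA partner but 76.54 is not on the preference list; base rate stands.
The additional-duty order on 76.54 targets Junia, not Talistan; it does not apply.
Duty = 3,214 × €0.67 = €2,153.38.
Line 2 (67.85, Erieth, 555 kg, €132,395.25):
Base rate for 67.85 is 33%.
67.85 has an FTA preferential rate, but origin Erieth is not Talistan; base rate stands.
Duty = €132,395.25 × 33% = €43,690.43.
Line 3 (06.63, Talistan, 1,703 units, €43,886.31):
Base rate for 06.63 is 20%.
Origin Talistan qualifies under the Duroria–Talistan agreement and 06.63 is covered: preferential rate Free applies instead.
The additional-duty order on 06.63 targets Junia, not Talistan; it does not apply.
Duty = €43,886.31 × 0% = €0.00.
Line 4 (12.58, Erieth, 1,772 liters, €81,618.32):
Base rate for 12.58 is 16.5%.
Duty = €81,618.32 × 16.5% = €13,467.02.
Total = €2,153.38 + €43,690.43 + €0.00 + €13,467.02 = €59,310.83.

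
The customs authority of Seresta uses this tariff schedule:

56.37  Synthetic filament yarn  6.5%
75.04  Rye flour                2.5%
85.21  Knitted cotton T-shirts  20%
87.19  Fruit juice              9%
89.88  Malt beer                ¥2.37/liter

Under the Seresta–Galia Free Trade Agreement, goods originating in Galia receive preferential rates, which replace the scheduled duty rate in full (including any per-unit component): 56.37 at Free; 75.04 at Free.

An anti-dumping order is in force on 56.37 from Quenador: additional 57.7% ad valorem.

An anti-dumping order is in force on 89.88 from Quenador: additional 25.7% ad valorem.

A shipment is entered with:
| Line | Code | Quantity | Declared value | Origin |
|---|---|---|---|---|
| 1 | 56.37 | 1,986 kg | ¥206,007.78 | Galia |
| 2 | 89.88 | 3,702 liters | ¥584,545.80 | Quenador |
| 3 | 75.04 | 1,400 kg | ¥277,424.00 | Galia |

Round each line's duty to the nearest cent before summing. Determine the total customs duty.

Line 1 (56.37, Galia, 1,986 kg, ¥206,007.78):
Base rate for 56.37 is 6.5%.
Origin Galia qualifies under the Seresta–Galia agreement and 56.37 is covered: preferential rate Free applies instead.
The additional-duty order on 56.37 targets Quenador, not Galia; it does not apply.
Duty = ¥206,007.78 × 0% = ¥0.00.
Line 2 (89.88, Quenador, 3,702 liters, ¥584,545.80):
Base rate for 89.88 is ¥2.37/liter.
Additional duty on 89.88 from Quenador: +25.7% ad valorem. Applied ad valorem rate = 25.7%.
Duty = ¥584,545.80 × 25.7% + 3,702 × ¥2.37 = ¥159,002.01.
Line 3 (75.04, Galia, 1,400 kg, ¥277,424.00):
Base rate for 75.04 is 2.5%.
Origin Galia qualifies under the Seresta–Galia agreement and 75.04 is covered: preferential rate Free applies instead.
Duty = ¥277,424.00 × 0% = ¥0.00.
Total = ¥0.00 + ¥159,002.01 + ¥0.00 = ¥159,002.01.

¥159,002.01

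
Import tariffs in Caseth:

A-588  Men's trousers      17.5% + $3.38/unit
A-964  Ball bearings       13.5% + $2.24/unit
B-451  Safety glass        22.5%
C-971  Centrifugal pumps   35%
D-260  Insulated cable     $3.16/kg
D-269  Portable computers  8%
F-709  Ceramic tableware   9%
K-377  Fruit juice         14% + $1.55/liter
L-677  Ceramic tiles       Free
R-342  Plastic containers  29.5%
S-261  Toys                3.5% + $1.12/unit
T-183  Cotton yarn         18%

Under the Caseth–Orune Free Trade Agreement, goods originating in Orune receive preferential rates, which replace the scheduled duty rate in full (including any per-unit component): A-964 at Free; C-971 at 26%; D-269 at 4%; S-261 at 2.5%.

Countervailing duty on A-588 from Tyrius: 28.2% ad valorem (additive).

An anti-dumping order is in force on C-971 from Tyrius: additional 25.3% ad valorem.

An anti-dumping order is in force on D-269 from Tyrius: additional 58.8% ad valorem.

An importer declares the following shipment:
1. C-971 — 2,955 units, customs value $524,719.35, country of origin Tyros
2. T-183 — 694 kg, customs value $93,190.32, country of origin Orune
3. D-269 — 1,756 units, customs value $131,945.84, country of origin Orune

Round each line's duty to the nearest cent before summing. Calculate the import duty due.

Line 1 (C-971, Tyros, 2,955 units, $524,719.35):
Base rate for C-971 is 35%.
C-971 has an FTA preferential rate, but origin Tyros is not Orune; base rate stands.
The additional-duty order on C-971 targets Tyrius, not Tyros; it does not apply.
Duty = $524,719.35 × 35% = $183,651.77.
Line 2 (T-183, Orune, 694 kg, $93,190.32):
Base rate for T-183 is 18%.
Origin Orune is the FTA partner but T-183 is not on the preference list; base rate stands.
Duty = $93,190.32 × 18% = $16,774.26.
Line 3 (D-269, Orune, 1,756 units, $131,945.84):
Base rate for D-269 is 8%.
Origin Orune qualifies under the Caseth–Orune agreement and D-269 is covered: preferential rate 4% applies instead.
The additional-duty order on D-269 targets Tyrius, not Orune; it does not apply.
Duty = $131,945.84 × 4% = $5,277.83.
Total = $183,651.77 + $16,774.26 + $5,277.83 = $205,703.86.

$205,703.86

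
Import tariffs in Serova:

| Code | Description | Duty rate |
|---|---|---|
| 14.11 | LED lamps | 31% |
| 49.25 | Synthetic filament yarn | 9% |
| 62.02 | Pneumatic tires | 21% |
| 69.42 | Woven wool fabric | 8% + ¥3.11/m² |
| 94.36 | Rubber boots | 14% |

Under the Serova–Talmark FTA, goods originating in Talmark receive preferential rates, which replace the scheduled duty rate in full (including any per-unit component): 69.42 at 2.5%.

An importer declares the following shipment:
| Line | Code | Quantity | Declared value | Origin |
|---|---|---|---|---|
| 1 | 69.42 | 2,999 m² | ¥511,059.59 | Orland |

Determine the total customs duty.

¥50,211.66

Line 1 (69.42, Orland, 2,999 m², ¥511,059.59):
Base rate for 69.42 is 8% + ¥3.11/m².
69.42 has an FTA preferential rate, but origin Orland is not Talmark; base rate stands.
Duty = ¥511,059.59 × 8% + 2,999 × ¥3.11 = ¥50,211.66.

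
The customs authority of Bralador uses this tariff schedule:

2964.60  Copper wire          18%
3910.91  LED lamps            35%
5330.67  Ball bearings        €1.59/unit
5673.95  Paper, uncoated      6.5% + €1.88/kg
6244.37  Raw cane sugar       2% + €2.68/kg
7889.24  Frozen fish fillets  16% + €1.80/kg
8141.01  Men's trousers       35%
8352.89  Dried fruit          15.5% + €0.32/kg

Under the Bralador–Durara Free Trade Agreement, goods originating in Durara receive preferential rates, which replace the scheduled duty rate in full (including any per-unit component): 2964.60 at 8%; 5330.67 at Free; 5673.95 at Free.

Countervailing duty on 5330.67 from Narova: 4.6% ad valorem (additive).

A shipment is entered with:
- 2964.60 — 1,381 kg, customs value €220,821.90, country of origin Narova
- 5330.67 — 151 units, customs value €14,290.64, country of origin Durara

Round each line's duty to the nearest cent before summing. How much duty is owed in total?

€39,747.94

Line 1 (2964.60, Narova, 1,381 kg, €220,821.90):
Base rate for 2964.60 is 18%.
2964.60 has an FTA preferential rate, but origin Narova is not Durara; base rate stands.
Duty = €220,821.90 × 18% = €39,747.94.
Line 2 (5330.67, Durara, 151 units, €14,290.64):
Base rate for 5330.67 is €1.59/unit.
Origin Durara qualifies under the Bralador–Durara agreement and 5330.67 is covered: preferential rate Free applies instead.
The additional-duty order on 5330.67 targets Narova, not Durara; it does not apply.
Duty = €14,290.64 × 0% = €0.00.
Total = €39,747.94 + €0.00 = €39,747.94.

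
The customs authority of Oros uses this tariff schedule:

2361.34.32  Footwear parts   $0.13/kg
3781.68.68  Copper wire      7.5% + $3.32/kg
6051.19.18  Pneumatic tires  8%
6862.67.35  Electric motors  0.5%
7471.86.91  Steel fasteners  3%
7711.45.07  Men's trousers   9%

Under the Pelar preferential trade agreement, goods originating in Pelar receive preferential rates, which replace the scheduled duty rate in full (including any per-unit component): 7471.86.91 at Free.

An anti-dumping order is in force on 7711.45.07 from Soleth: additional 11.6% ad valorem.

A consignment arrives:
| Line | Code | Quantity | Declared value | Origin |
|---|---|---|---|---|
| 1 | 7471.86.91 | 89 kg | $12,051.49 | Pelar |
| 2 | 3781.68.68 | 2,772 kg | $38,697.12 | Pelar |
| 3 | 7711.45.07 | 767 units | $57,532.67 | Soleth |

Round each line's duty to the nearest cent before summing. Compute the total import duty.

$23,957.05

Line 1 (7471.86.91, Pelar, 89 kg, $12,051.49):
Base rate for 7471.86.91 is 3%.
Origin Pelar qualifies under the Oros–Pelar agreement and 7471.86.91 is covered: preferential rate Free applies instead.
Duty = $12,051.49 × 0% = $0.00.
Line 2 (3781.68.68, Pelar, 2,772 kg, $38,697.12):
Base rate for 3781.68.68 is 7.5% + $3.32/kg.
Origin Pelar is the FTA partner but 3781.68.68 is not on the preference list; base rate stands.
Duty = $38,697.12 × 7.5% + 2,772 × $3.32 = $12,105.32.
Line 3 (7711.45.07, Soleth, 767 units, $57,532.67):
Base rate for 7711.45.07 is 9%.
Additional duty on 7711.45.07 from Soleth: +11.6%. Applied ad valorem rate: 9% + 11.6% = 20.6%.
Duty = $57,532.67 × 20.6% = $11,851.73.
Total = $0.00 + $12,105.32 + $11,851.73 = $23,957.05.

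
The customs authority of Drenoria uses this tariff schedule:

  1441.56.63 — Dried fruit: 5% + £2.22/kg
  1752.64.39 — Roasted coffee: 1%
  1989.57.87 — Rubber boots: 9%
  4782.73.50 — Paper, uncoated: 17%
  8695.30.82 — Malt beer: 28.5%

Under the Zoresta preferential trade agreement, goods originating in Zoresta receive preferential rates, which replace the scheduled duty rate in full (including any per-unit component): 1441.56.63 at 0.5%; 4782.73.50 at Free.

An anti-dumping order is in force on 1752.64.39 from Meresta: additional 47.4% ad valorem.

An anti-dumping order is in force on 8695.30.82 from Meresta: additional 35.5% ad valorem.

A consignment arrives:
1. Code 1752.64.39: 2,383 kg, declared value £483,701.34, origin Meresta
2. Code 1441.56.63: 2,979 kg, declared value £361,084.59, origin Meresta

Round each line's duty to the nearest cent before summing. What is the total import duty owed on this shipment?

Line 1 (1752.64.39, Meresta, 2,383 kg, £483,701.34):
Base rate for 1752.64.39 is 1%.
Additional duty on 1752.64.39 from Meresta: +47.4%. Applied ad valorem rate: 1% + 47.4% = 48.4%.
Duty = £483,701.34 × 48.4% = £234,111.45.
Line 2 (1441.56.63, Meresta, 2,979 kg, £361,084.59):
Base rate for 1441.56.63 is 5% + £2.22/kg.
1441.56.63 has an FTA preferential rate, but origin Meresta is not Zoresta; base rate stands.
Duty = £361,084.59 × 5% + 2,979 × £2.22 = £24,667.61.
Total = £234,111.45 + £24,667.61 = £258,779.06.

£258,779.06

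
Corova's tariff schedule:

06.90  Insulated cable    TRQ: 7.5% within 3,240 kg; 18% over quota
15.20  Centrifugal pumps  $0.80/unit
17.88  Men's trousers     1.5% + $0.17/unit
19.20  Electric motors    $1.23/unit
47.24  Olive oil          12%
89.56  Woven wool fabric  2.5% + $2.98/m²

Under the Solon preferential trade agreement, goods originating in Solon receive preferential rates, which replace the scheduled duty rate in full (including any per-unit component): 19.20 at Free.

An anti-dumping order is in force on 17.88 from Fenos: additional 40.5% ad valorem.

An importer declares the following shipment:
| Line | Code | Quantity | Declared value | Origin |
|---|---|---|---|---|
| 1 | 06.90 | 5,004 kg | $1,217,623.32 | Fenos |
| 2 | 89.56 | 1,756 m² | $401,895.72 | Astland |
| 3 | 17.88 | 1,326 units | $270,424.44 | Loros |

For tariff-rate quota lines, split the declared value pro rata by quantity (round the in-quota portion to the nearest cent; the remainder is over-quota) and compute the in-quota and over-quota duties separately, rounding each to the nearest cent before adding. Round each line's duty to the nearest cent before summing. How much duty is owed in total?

Line 1 (06.90, Fenos, 5,004 kg, $1,217,623.32):
Code 06.90 is under a tariff-rate quota (threshold 3,240 kg). In-quota: 3,240 kg at 7.5%; over-quota: 1,764 kg at 18%.
Pro-rata value split: in-quota = $1,217,623.32 × 3,240/5,004 = $788,389.20; over-quota = $1,217,623.32 − $788,389.20 = $429,234.12.
In-quota duty = $788,389.20 × 7.5% = $59,129.19. Over-quota duty = $429,234.12 × 18% = $77,262.14.
Line duty = $59,129.19 + $77,262.14 = $136,391.33.
Line 2 (89.56, Astland, 1,756 m², $401,895.72):
Base rate for 89.56 is 2.5% + $2.98/m².
Duty = $401,895.72 × 2.5% + 1,756 × $2.98 = $15,280.27.
Line 3 (17.88, Loros, 1,326 units, $270,424.44):
Base rate for 17.88 is 1.5% + $0.17/unit.
The additional-duty order on 17.88 targets Fenos, not Loros; it does not apply.
Duty = $270,424.44 × 1.5% + 1,326 × $0.17 = $4,281.79.
Total = $136,391.33 + $15,280.27 + $4,281.79 = $155,953.39.

$155,953.39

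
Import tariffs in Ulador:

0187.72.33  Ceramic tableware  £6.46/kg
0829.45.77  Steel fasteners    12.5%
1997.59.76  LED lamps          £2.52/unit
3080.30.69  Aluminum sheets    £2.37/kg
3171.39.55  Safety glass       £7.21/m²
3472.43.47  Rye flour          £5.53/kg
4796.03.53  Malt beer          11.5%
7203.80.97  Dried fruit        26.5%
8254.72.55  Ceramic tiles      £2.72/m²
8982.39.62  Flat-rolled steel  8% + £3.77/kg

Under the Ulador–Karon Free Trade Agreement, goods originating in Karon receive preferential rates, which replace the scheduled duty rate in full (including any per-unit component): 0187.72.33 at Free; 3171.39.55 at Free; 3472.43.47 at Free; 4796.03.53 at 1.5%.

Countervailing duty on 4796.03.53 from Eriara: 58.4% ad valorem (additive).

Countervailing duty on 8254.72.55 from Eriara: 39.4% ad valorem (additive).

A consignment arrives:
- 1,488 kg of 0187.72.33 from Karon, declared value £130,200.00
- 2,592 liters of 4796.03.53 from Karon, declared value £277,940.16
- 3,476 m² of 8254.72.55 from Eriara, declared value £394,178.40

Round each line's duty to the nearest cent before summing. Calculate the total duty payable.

£168,930.11

Line 1 (0187.72.33, Karon, 1,488 kg, £130,200.00):
Base rate for 0187.72.33 is £6.46/kg.
Origin Karon qualifies under the Ulador–Karon agreement and 0187.72.33 is covered: preferential rate Free applies instead.
Duty = £130,200.00 × 0% = £0.00.
Line 2 (4796.03.53, Karon, 2,592 liters, £277,940.16):
Base rate for 4796.03.53 is 11.5%.
Origin Karon qualifies under the Ulador–Karon agreement and 4796.03.53 is covered: preferential rate 1.5% applies instead.
The additional-duty order on 4796.03.53 targets Eriara, not Karon; it does not apply.
Duty = £277,940.16 × 1.5% = £4,169.10.
Line 3 (8254.72.55, Eriara, 3,476 m², £394,178.40):
Base rate for 8254.72.55 is £2.72/m².
Additional duty on 8254.72.55 from Eriara: +39.4% ad valorem. Applied ad valorem rate = 39.4%.
Duty = £394,178.40 × 39.4% + 3,476 × £2.72 = £164,761.01.
Total = £0.00 + £4,169.10 + £164,761.01 = £168,930.11.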